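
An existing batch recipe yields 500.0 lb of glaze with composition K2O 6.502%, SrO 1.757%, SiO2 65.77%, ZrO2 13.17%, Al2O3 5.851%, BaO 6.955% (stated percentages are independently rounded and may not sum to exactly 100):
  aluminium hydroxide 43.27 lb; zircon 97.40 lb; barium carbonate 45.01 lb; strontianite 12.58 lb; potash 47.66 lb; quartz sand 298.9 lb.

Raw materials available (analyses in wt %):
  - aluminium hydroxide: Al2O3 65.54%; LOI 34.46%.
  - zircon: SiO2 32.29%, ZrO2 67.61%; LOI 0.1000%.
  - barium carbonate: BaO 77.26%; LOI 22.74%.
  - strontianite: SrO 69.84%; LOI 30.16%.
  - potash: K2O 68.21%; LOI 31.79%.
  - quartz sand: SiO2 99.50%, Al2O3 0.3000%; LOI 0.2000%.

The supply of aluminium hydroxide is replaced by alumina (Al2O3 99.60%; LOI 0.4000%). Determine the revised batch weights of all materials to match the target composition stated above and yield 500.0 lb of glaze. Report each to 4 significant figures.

In-progress results are displayed, rounded to four significant figures, at each printed step; every computation carries full precision through the solve. Every reported number includes exactly one rounding. Derived quantities are computed using the weight values for 500.0 lb of glass at exact precision (the yield, glass mass, six oxide percentages, LOI, totals), as set out in the problem or answer text.
Oxide mass targets, per 500.0 lb glaze:
  K2O: 6.502% × 500.0 = 32.51 lb
  SrO: 1.757% × 500.0 = 8.785 lb
  SiO2: 65.77% × 500.0 = 328.8 lb
  ZrO2: 13.17% × 500.0 = 65.85 lb
  Al2O3: 5.851% × 500.0 = 29.26 lb
  BaO: 6.955% × 500.0 = 34.78 lb
Checking each oxide sum on the weights just shown, relative to the basis at hand (every target is met by its sum within answer rounding):
  K2O: 47.66·0.6821 = 32.51 lb (target 32.51 lb)
  SrO: 12.58·0.6984 = 8.786 lb (target 8.785 lb)
  SiO2: 97.40·0.3229 + 298.9·0.9950 = 328.9 lb (target 328.8 lb)
  ZrO2: 97.40·0.6761 = 65.85 lb (target 65.85 lb)
  Al2O3: 28.47·0.9960 + 298.9·0.003000 = 29.25 lb (target 29.26 lb)
  BaO: 45.01·0.7726 = 34.77 lb (target 34.78 lb)
Mass balance on the glass: batch total minus LOI = 500.0 lb (summing oxide targets gives 500.0 lb; against the stated basis, 500.0 lb — gaps are rounding artifacts).
Adding the batch up: Σ batch = 530.0 lb; loss to ignition Σ batch·LOI = 29.99 lb; the yield ratio, glass ÷ batch: 94.34%.

Revised batch per 500.0 lb glaze:
  alumina: 28.47 lb
  zircon: 97.40 lb
  barium carbonate: 45.01 lb
  strontianite: 12.58 lb
  potash: 47.66 lb
  quartz sand: 298.9 lb
Total batch = 530.0 lb; LOI loss = 29.99 lb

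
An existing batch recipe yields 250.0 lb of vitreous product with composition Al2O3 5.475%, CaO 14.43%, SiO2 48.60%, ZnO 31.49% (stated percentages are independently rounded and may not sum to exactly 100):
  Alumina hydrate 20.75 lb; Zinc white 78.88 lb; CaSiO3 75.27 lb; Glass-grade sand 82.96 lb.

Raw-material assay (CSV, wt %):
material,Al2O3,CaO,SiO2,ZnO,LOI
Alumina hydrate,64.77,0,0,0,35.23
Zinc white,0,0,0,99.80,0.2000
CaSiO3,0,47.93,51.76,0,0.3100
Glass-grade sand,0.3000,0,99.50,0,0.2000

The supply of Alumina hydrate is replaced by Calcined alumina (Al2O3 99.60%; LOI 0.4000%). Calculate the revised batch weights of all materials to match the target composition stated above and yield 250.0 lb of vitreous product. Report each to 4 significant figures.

Revised batch per 250.0 lb vitreous product:
  Calcined alumina: 13.49 lb
  Zinc white: 78.88 lb
  CaSiO3: 75.27 lb
  Glass-grade sand: 82.96 lb
Total batch = 250.6 lb; LOI loss = 0.6110 lb

The intermediate values are printed, with 4-significant-digit rounding, on the page; all internal work holds full float precision throughout. Every reported value receives exactly one rounding — all derived quantities are rebuilt starting from the weights at 250.0 lb of glass in full float precision (net glass mass, the totals, the four compositions, ignition loss, the yield) exactly as printed in either problem or answer.
Oxide-by-oxide targets in 250.0 lb vitreous product:
  Al2O3: 5.475% × 250.0 = 13.69 lb
  CaO: 14.43% × 250.0 = 36.08 lb
  SiO2: 48.60% × 250.0 = 121.5 lb
  ZnO: 31.49% × 250.0 = 78.72 lb
Checking each oxide sum using the reported weights, against the basis in use (target by target, the sums agree up to rounding of the answer):
  Al2O3: 13.49·0.9960 + 82.96·0.003000 = 13.68 lb (target 13.69 lb)
  CaO: 75.27·0.4793 = 36.08 lb (target 36.08 lb)
  SiO2: 75.27·0.5176 + 82.96·0.9950 = 121.5 lb (target 121.5 lb)
  ZnO: 78.88·0.9980 = 78.72 lb (target 78.72 lb)
The glass-mass cross-check: total batch − LOI = 250.0 lb (oxide target masses add up to 250.0 lb; with the basis standing at 250.0 lb — deltas are rounding alone).
Batch grand total — Σ batch = 250.6 lb; LOI loss = Σ batch·LOI = 0.6110 lb; yield = glass ÷ total batch = 99.76%.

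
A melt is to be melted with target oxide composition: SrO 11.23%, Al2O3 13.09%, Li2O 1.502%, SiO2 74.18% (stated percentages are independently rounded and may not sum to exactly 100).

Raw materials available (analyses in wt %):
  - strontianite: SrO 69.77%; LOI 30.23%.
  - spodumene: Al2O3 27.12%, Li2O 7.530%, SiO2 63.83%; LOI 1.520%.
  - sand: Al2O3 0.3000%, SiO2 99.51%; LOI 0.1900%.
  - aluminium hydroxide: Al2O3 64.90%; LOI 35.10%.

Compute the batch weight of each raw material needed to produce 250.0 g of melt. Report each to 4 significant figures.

Batch per 250.0 g melt:
  strontianite: 40.24 g
  spodumene: 49.87 g
  sand: 154.4 g
  aluminium hydroxide: 28.87 g
Total batch = 273.4 g; LOI loss = 23.35 g; yield = 91.46%

The whole derivation carries full precision through every step. Rounding to 4 significant figures extends to every in-between result as displayed — every reported result undergoes a single rounding; all derived quantities (totals, ignition loss, the four compositions, net glass mass, yield) are carried from the weighed amounts for 250.0 g of glass in full precision as quoted within the problem or answer text.
Per-oxide target masses for 250.0 g melt:
  SrO: 11.23% × 250.0 = 28.08 g
  Al2O3: 13.09% × 250.0 = 32.72 g
  Li2O: 1.502% × 250.0 = 3.755 g
  SiO2: 74.18% × 250.0 = 185.4 g
Checking each oxide sum using the reported weights, under the basis named above (each sum matches its target mass inside rounding margins):
  SrO: 40.24·0.6977 = 28.08 g (target 28.08 g)
  Al2O3: 49.87·0.2712 + 154.4·0.003000 + 28.87·0.6490 = 32.72 g (target 32.72 g)
  Li2O: 49.87·0.07530 = 3.755 g (target 3.755 g)
  SiO2: 49.87·0.6383 + 154.4·0.9951 = 185.5 g (target 185.4 g)
Auditing the glass mass value: batch total minus LOI = 250.0 g (the targets, summed, come to 250.0 g; the stated basis being 250.0 g — differing by rounding only).
Batch total: Σ batch = 273.4 g; ignition loss, Σ(batch × LOI) = 23.35 g; yield: glass divided by total = 91.46%.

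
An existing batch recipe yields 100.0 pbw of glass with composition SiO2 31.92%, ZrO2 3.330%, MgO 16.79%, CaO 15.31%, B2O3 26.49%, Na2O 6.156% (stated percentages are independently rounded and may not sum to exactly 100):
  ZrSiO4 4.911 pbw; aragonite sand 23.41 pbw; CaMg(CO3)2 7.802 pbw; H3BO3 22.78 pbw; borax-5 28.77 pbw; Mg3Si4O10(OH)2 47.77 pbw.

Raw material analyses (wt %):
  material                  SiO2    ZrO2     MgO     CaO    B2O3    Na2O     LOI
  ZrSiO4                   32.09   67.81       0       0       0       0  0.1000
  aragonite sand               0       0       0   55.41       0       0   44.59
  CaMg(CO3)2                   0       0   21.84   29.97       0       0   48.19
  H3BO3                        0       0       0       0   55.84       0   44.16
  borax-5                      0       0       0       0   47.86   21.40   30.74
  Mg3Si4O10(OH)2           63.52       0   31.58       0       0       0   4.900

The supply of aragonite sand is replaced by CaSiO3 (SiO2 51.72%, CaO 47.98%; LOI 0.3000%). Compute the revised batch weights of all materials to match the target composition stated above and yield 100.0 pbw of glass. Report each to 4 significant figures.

Revised batch per 100.0 pbw glass:
  ZrSiO4: 4.911 pbw
  CaSiO3: 15.58 pbw
  CaMg(CO3)2: 26.14 pbw
  H3BO3: 22.78 pbw
  borax-5: 28.77 pbw
  Mg3Si4O10(OH)2: 35.09 pbw
Total batch = 133.3 pbw; LOI loss = 33.27 pbw

Mid-chain values are shown (rounded to 4 significant figures) within the worked lines — all internal work holds exact precision through every step; each reported value is rounded a single time. All derived quantities (net glass mass, the totals, LOI, the yield, the six compositions) are computed starting from the weights at 100.0 pbw of glass in full float precision as written in the problem or the answer.
Oxide-by-oxide targets in 100.0 pbw glass:
  SiO2: 31.92% × 100.0 = 31.92 pbw
  ZrO2: 3.330% × 100.0 = 3.330 pbw
  MgO: 16.79% × 100.0 = 16.79 pbw
  CaO: 15.31% × 100.0 = 15.31 pbw
  B2O3: 26.49% × 100.0 = 26.49 pbw
  Na2O: 6.156% × 100.0 = 6.156 pbw
Verifying the oxide balance from the weights as reported, at the basis given (each sum matches its target mass inside rounding margins):
  SiO2: 4.911·0.3209 + 15.58·0.5172 + 35.09·0.6352 = 31.92 pbw (target 31.92 pbw)
  ZrO2: 4.911·0.6781 = 3.330 pbw (target 3.330 pbw)
  MgO: 26.14·0.2184 + 35.09·0.3158 = 16.79 pbw (target 16.79 pbw)
  CaO: 15.58·0.4798 + 26.14·0.2997 = 15.31 pbw (target 15.31 pbw)
  B2O3: 22.78·0.5584 + 28.77·0.4786 = 26.49 pbw (target 26.49 pbw)
  Na2O: 28.77·0.2140 = 6.157 pbw (target 6.156 pbw)
Glass mass check: Σ batch − LOI loss = 100.0 pbw (oxide target masses add up to 100.0 pbw; basis as stated: 100.0 pbw — rounding explains the deltas).
Total batch = Σ batch = 133.3 pbw; Σ batch·LOI gives LOI loss = 33.27 pbw; glass ÷ batch gives a yield of 75.03%.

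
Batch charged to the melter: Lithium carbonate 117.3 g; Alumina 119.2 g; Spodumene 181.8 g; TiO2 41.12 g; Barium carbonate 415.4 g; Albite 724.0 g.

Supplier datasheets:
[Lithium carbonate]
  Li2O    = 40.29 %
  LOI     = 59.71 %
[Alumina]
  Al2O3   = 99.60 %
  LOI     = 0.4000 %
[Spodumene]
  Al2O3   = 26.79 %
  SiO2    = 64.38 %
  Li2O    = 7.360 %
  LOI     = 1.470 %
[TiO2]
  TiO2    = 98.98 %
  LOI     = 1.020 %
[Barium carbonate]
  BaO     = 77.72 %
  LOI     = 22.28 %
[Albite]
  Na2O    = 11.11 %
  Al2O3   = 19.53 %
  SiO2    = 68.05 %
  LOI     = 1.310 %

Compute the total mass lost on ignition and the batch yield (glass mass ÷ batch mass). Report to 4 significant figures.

Full precision is held in all steps; the intermediate values are printed (rounded to 4 significant figures) when written out. Each reported number is rounded once only — derived quantities are recomputed in exact precision (the totals, glass mass, the yield, ignition loss, the six compositions) from the weighed amounts at 1423 g of glass exactly as printed in the problem or the answer.
Ignition loss by material:
  Lithium carbonate: 117.3 × 0.5971 = 70.04 g
  Alumina: 119.2 × 0.004000 = 0.4768 g
  Spodumene: 181.8 × 0.01470 = 2.672 g
  TiO2: 41.12 × 0.01020 = 0.4194 g
  Barium carbonate: 415.4 × 0.2228 = 92.55 g
  Albite: 724.0 × 0.01310 = 9.484 g
Total LOI = 175.6 g
Glass = batch − LOI = 1599 − 175.6 = 1423 g

LOI loss = 175.6 g; glass = 1423 g; yield = 89.01%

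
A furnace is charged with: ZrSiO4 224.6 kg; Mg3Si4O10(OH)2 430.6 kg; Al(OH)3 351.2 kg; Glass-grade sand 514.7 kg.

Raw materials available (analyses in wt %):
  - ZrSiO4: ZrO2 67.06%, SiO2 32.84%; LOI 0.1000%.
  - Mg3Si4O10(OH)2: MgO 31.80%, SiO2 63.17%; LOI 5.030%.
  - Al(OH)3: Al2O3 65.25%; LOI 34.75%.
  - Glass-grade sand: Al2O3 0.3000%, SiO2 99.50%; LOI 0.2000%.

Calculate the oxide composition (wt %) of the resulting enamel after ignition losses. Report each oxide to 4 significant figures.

Glass mass = 1376 kg (batch 1521 − LOI 145.0).
Composition: ZrO2 10.94%, MgO 9.950%, Al2O3 16.76%, SiO2 62.34%

Working values appear, rounded to 4 significant digits, in the working. Full float precision is carried at each step — a single rounding completes each reported number; all derived quantities, which include glass mass, the totals, LOI, yield, four oxide percentages, are rebuilt at full precision, as they appear in either problem or answer, from the batch weights at 1376 kg of glass.
Delivered oxide masses:
  ZrO2: 224.6·0.6706 = 150.6 kg
  MgO: 430.6·0.3180 = 136.9 kg
  Al2O3: 351.2·0.6525 + 514.7·0.003000 = 230.7 kg
  SiO2: 224.6·0.3284 + 430.6·0.6317 + 514.7·0.9950 = 857.9 kg
LOI: 224.6·0.001000 + 430.6·0.05030 + 351.2·0.3475 + 514.7·0.002000 = 145.0 kg
Glass = total batch minus LOI = 1521 − 145.0 = 1376 kg (consistent with Σ oxide mass)
each oxide over glass, ×100, is wt %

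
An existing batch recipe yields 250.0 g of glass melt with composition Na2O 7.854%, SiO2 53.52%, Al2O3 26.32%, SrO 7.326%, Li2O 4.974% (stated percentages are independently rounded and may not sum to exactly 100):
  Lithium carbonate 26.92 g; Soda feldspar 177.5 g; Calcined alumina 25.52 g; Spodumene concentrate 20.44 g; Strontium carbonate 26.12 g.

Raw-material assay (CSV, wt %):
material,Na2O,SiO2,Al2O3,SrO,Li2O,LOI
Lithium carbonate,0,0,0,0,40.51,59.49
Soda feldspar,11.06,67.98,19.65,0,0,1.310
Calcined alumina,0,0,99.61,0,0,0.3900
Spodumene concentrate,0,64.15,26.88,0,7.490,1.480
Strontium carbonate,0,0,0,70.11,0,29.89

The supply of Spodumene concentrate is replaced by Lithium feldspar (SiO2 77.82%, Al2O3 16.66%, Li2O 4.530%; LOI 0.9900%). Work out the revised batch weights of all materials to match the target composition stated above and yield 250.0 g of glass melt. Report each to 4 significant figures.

Revised batch per 250.0 g glass melt:
  Lithium carbonate: 28.81 g
  Soda feldspar: 177.5 g
  Calcined alumina: 28.22 g
  Lithium feldspar: 16.85 g
  Strontium carbonate: 26.12 g
Total batch = 277.5 g; LOI loss = 27.55 g

The whole derivation maintains full float precision from first step to last — rounding to 4 significant digits extends to each in-between result as shown — every reported value takes a single rounding; the derived quantities, including the yield, LOI, glass mass, the five compositions, totals, are recomputed from the batch weights on 250.0 g of glass at full precision as written in either problem or answer.
Oxide mass targets, per 250.0 g glass melt:
  Na2O: 7.854% × 250.0 = 19.64 g
  SiO2: 53.52% × 250.0 = 133.8 g
  Al2O3: 26.32% × 250.0 = 65.80 g
  SrO: 7.326% × 250.0 = 18.32 g
  Li2O: 4.974% × 250.0 = 12.44 g
Checking each oxide sum working from each reported weight, against the basis in use (summed amounts equal target values once rounding is allowed for):
  Na2O: 177.5·0.1106 = 19.63 g (target 19.64 g)
  SiO2: 177.5·0.6798 + 16.85·0.7782 = 133.8 g (target 133.8 g)
  Al2O3: 177.5·0.1965 + 28.22·0.9961 + 16.85·0.1666 = 65.80 g (target 65.80 g)
  SrO: 26.12·0.7011 = 18.31 g (target 18.32 g)
  Li2O: 28.81·0.4051 + 16.85·0.04530 = 12.43 g (target 12.44 g)
Glass-mass bookkeeping: Σ batch − LOI loss = 250.0 g (the Σ of target masses is 250.0 g; versus the stated basis of 250.0 g — deltas are rounding alone).
Adding the batch up: Σ batch = 277.5 g; ignition loss, Σ(batch × LOI) = 27.55 g; the yield ratio, glass ÷ batch: 90.07%.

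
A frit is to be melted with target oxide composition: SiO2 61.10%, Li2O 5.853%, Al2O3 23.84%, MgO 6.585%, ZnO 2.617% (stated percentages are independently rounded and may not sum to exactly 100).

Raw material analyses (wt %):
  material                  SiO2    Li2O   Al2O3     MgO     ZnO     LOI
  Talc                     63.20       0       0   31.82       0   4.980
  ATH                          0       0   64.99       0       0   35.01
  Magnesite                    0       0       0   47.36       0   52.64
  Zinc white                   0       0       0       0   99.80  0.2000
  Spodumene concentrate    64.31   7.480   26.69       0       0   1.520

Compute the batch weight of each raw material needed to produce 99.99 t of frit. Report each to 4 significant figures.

Every computation holds exact precision in all steps. The intermediate values are rounded to 4 significant digits as shown; each reported result receives exactly one rounding — all derived quantities are carried using the weight values per 99.99 t of glass at full float precision (glass mass, totals, LOI, five oxide percentages, the yield) as quoted within the problem or the answer.
Oxide mass targets, per 99.99 t frit:
  SiO2: 61.10% × 99.99 = 61.09 t
  Li2O: 5.853% × 99.99 = 5.852 t
  Al2O3: 23.84% × 99.99 = 23.84 t
  MgO: 6.585% × 99.99 = 6.584 t
  ZnO: 2.617% × 99.99 = 2.617 t
Sums-versus-targets review using the reported weights, for the quoted basis mass (sum by sum, the targets are met exact up to rounding of places):
  SiO2: 17.05·0.6320 + 78.24·0.6431 = 61.09 t (target 61.09 t)
  Li2O: 78.24·0.07480 = 5.852 t (target 5.852 t)
  Al2O3: 4.547·0.6499 + 78.24·0.2669 = 23.84 t (target 23.84 t)
  MgO: 17.05·0.3182 + 2.446·0.4736 = 6.584 t (target 6.584 t)
  ZnO: 2.622·0.9980 = 2.617 t (target 2.617 t)
Glass-mass closure: total batch − LOI = 99.98 t (targets for the oxides total 99.99 t; against the stated basis, 99.99 t — gaps are rounding artifacts).
Batch grand total — Σ batch = 104.9 t; LOI removed, Σ of batch·LOI: 4.923 t; yield: glass divided by total = 95.31%.

Batch per 99.99 t frit:
  Talc: 17.05 t
  ATH: 4.547 t
  Magnesite: 2.446 t
  Zinc white: 2.622 t
  Spodumene concentrate: 78.24 t
Total batch = 104.9 t; LOI loss = 4.923 t; yield = 95.31%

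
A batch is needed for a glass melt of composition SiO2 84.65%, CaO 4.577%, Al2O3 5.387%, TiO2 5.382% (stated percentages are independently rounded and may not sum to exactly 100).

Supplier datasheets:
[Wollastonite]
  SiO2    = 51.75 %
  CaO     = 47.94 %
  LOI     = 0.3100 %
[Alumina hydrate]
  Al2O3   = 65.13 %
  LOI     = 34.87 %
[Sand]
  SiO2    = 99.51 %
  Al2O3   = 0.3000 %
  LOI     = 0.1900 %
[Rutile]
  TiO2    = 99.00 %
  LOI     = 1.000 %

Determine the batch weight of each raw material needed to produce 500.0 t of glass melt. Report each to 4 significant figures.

Batch per 500.0 t glass melt:
  Wollastonite: 47.74 t
  Alumina hydrate: 39.51 t
  Sand: 400.5 t
  Rutile: 27.18 t
Total batch = 514.9 t; LOI loss = 14.96 t; yield = 97.10%

The intermediate values are displayed, rounded to 4 significant figures, on the page — every computation maintains full float precision end to end — each reported value takes exactly one rounding — derived quantities, which include four oxide percentages, glass mass, ignition loss, the yield, the totals, are carried at exact precision, as given in the problem or the answer, from the batch weights at 500.0 t of glass.
Oxide-by-oxide targets in 500.0 t glass melt:
  SiO2: 84.65% × 500.0 = 423.2 t
  CaO: 4.577% × 500.0 = 22.88 t
  Al2O3: 5.387% × 500.0 = 26.94 t
  TiO2: 5.382% × 500.0 = 26.91 t
Balance tally, oxide-wise, working from each reported weight, at the basis given (delivered sums recover each target modulo rounding of the values):
  SiO2: 47.74·0.5175 + 400.5·0.9951 = 423.2 t (target 423.2 t)
  CaO: 47.74·0.4794 = 22.89 t (target 22.88 t)
  Al2O3: 39.51·0.6513 + 400.5·0.003000 = 26.93 t (target 26.94 t)
  TiO2: 27.18·0.9900 = 26.91 t (target 26.91 t)
Consistency of the glass mass: total batch − LOI = 500.0 t (oxide target masses add up to 500.0 t; with the basis standing at 500.0 t — gaps are rounding artifacts).
Adding the batch up: Σ batch = 514.9 t; LOI loss = Σ batch·LOI = 14.96 t; as yield: glass ÷ batch → 97.10%.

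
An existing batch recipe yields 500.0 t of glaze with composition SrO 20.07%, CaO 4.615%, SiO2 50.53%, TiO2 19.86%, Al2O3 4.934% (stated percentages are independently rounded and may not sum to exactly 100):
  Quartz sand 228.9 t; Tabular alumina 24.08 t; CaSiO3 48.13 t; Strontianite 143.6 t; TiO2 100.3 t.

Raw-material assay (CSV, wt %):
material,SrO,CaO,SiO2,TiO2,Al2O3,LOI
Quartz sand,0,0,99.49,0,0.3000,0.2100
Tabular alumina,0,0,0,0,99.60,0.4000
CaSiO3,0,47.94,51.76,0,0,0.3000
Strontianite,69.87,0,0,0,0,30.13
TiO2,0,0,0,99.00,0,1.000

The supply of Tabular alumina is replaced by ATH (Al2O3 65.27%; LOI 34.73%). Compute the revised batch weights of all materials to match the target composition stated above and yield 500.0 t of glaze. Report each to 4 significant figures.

Revised batch per 500.0 t glaze:
  Quartz sand: 228.9 t
  ATH: 36.74 t
  CaSiO3: 48.13 t
  Strontianite: 143.6 t
  TiO2: 100.3 t
Total batch = 557.7 t; LOI loss = 57.65 t

Values along the way are printed with 4-significant-digit rounding in the working — all internal work maintains full float precision end to end; every reported result is rounded a single time. All derived quantities are rebuilt in full float precision (net glass mass, the yield, LOI, five oxide percentages, the totals) starting from the weights on 500.0 t of glass, exactly as printed in the problem or the answer.
Target masses of each oxide per 500.0 t glaze:
  SrO: 20.07% × 500.0 = 100.4 t
  CaO: 4.615% × 500.0 = 23.08 t
  SiO2: 50.53% × 500.0 = 252.6 t
  TiO2: 19.86% × 500.0 = 99.30 t
  Al2O3: 4.934% × 500.0 = 24.67 t
Per-oxide balance check given the weights on record, relative to the basis at hand (each sum matches its target mass modulo rounding of the values):
  SrO: 143.6·0.6987 = 100.3 t (target 100.4 t)
  CaO: 48.13·0.4794 = 23.07 t (target 23.08 t)
  SiO2: 228.9·0.9949 + 48.13·0.5176 = 252.6 t (target 252.6 t)
  TiO2: 100.3·0.9900 = 99.30 t (target 99.30 t)
  Al2O3: 228.9·0.003000 + 36.74·0.6527 = 24.67 t (target 24.67 t)
Glass-mass sanity pass: batch Σ − ignition loss = 500.0 t (targets for the oxides total 500.0 t; stated basis 500.0 t — differing by rounding only).
Adding the batch up: Σ batch = 557.7 t; LOI loss = Σ batch·LOI = 57.65 t; yield: glass divided by total = 89.66%.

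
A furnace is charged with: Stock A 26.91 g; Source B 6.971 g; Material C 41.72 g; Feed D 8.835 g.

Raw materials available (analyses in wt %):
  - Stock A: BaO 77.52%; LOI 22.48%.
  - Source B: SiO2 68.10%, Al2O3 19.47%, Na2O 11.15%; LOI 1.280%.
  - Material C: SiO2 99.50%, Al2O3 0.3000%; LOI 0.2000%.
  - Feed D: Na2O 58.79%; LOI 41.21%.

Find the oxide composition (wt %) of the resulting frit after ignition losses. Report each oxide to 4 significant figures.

The working math keeps exact precision throughout; the intermediate values are displayed (rounded to 4 significant digits) as written; each reported number is rounded just once — the derived quantities are recomputed from the weighed amounts on 74.57 g of glass in exact precision (the yield, ignition loss, net glass mass, the four compositions, the totals), as set out in question or answer.
What the batch supplies per oxide:
  SiO2: 6.971·0.6810 + 41.72·0.9950 = 46.26 g
  Al2O3: 6.971·0.1947 + 41.72·0.003000 = 1.482 g
  BaO: 26.91·0.7752 = 20.86 g
  Na2O: 6.971·0.1115 + 8.835·0.5879 = 5.971 g
LOI: 26.91·0.2248 + 6.971·0.01280 + 41.72·0.002000 + 8.835·0.4121 = 9.863 g
Glass mass = batch − LOI = 84.44 − 9.863 = 74.57 g (= the summed oxide contributions)
wt %: oxide over glass, times 100

Glass mass = 74.57 g (batch 84.44 − LOI 9.863).
Composition: SiO2 62.03%, Al2O3 1.988%, BaO 27.97%, Na2O 8.007%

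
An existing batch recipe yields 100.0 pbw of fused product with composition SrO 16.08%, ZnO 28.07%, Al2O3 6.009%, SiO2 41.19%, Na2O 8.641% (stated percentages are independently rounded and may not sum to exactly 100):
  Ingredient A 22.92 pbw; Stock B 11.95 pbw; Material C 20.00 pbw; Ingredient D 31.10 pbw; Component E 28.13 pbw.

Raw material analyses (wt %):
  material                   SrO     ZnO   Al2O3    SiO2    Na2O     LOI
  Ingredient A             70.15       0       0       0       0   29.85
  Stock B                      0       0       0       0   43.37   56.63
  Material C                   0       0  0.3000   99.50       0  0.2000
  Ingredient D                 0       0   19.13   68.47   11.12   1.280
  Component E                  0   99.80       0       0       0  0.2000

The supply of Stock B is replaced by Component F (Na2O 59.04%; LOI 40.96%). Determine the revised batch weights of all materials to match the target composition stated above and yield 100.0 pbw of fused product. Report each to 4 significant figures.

Revised batch per 100.0 pbw fused product:
  Ingredient A: 22.92 pbw
  Component F: 8.779 pbw
  Material C: 20.00 pbw
  Ingredient D: 31.10 pbw
  Component E: 28.13 pbw
Total batch = 110.9 pbw; LOI loss = 10.93 pbw

The working math maintains full precision through the solve; the intermediate values are rounded off to 4 significant figures as shown. A single rounding finalizes each reported number; derived quantities, including LOI, the five compositions, glass mass, the totals, yield, are carried from the weighed amounts at 100.0 pbw of glass at full float precision as quoted within either problem or answer.
Target masses of each oxide per 100.0 pbw fused product:
  SrO: 16.08% × 100.0 = 16.08 pbw
  ZnO: 28.07% × 100.0 = 28.07 pbw
  Al2O3: 6.009% × 100.0 = 6.009 pbw
  SiO2: 41.19% × 100.0 = 41.19 pbw
  Na2O: 8.641% × 100.0 = 8.641 pbw
Oxide-by-oxide audit per the reported batch figures, against the basis in use (summed amounts equal target values up to rounding of the answer):
  SrO: 22.92·0.7015 = 16.08 pbw (target 16.08 pbw)
  ZnO: 28.13·0.9980 = 28.07 pbw (target 28.07 pbw)
  Al2O3: 20.00·0.003000 + 31.10·0.1913 = 6.009 pbw (target 6.009 pbw)
  SiO2: 20.00·0.9950 + 31.10·0.6847 = 41.19 pbw (target 41.19 pbw)
  Na2O: 8.779·0.5904 + 31.10·0.1112 = 8.641 pbw (target 8.641 pbw)
Glass-mass closure: the batch minus its LOI: 100.0 pbw (targets for the oxides total 99.99 pbw; the stated basis being 100.0 pbw — any gap is answer rounding).
Batch grand total — Σ batch = 110.9 pbw; LOI removed, Σ of batch·LOI: 10.93 pbw; as yield: glass ÷ batch → 90.15%.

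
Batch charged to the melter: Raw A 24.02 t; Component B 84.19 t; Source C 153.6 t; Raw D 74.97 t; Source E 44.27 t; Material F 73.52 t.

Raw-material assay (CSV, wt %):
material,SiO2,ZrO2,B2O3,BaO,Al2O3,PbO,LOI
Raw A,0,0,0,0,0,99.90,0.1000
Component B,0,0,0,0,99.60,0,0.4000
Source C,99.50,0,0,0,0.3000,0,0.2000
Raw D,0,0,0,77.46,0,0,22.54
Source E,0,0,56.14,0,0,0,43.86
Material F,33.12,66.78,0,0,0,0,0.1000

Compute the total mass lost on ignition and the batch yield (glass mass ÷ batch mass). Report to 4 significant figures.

LOI loss = 37.06 t; glass = 417.5 t; yield = 91.85%

The working math runs at exact precision from start to finish; intermediates appear rounded to 4 significant figures in the working. Each reported value is rounded only once — all derived quantities are carried at full float precision (LOI, the six compositions, yield, net glass mass, totals) starting from the weights on 417.5 t of glass as set out in either problem or answer.
LOI of each material in turn:
  Raw A: 24.02 × 0.001000 = 0.02402 t
  Component B: 84.19 × 0.004000 = 0.3368 t
  Source C: 153.6 × 0.002000 = 0.3072 t
  Raw D: 74.97 × 0.2254 = 16.90 t
  Source E: 44.27 × 0.4386 = 19.42 t
  Material F: 73.52 × 0.001000 = 0.07352 t
Total LOI = 37.06 t
Glass = batch − LOI = 454.6 − 37.06 = 417.5 t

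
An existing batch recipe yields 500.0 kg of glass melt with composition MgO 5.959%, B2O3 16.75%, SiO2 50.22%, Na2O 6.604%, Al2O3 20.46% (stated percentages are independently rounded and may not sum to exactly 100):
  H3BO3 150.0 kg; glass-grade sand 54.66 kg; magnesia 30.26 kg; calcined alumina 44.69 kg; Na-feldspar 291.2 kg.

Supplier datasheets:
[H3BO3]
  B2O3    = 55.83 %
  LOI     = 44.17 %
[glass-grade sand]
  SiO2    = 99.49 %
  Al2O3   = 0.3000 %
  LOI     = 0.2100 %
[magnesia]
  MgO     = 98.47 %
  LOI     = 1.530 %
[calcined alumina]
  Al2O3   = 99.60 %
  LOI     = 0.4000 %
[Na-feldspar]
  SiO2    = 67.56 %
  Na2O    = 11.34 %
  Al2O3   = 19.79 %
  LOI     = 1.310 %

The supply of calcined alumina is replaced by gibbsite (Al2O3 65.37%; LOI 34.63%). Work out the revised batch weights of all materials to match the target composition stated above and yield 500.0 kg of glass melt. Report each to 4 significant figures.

Working values appear rounded to four significant figures on the page — full precision is kept through the solve. Each reported number takes exactly one rounding. Derived quantities are recomputed starting from the weights for 500.0 kg of glass in full precision (ignition loss, net glass mass, the totals, the five compositions, the yield) as set out in the problem or answer text.
Target masses of each oxide per 500.0 kg glass melt:
  MgO: 5.959% × 500.0 = 29.80 kg
  B2O3: 16.75% × 500.0 = 83.75 kg
  SiO2: 50.22% × 500.0 = 251.1 kg
  Na2O: 6.604% × 500.0 = 33.02 kg
  Al2O3: 20.46% × 500.0 = 102.3 kg
Oxide-by-oxide audit applying the batch weights above, at the basis given (target by target, the sums agree modulo rounding of the values):
  MgO: 30.26·0.9847 = 29.80 kg (target 29.80 kg)
  B2O3: 150.0·0.5583 = 83.75 kg (target 83.75 kg)
  SiO2: 54.66·0.9949 + 291.2·0.6756 = 251.1 kg (target 251.1 kg)
  Na2O: 291.2·0.1134 = 33.02 kg (target 33.02 kg)
  Al2O3: 54.66·0.003000 + 68.09·0.6537 + 291.2·0.1979 = 102.3 kg (target 102.3 kg)
Glass-mass sanity pass: the batch minus its LOI: 500.0 kg (per-oxide target masses sum to 500.0 kg; basis as stated: 500.0 kg — gaps are rounding artifacts).
Summing the batch: Σ batch = 594.2 kg; LOI loss = Σ batch·LOI = 94.23 kg; yield, glass over the total, = 84.14%.

Revised batch per 500.0 kg glass melt:
  H3BO3: 150.0 kg
  glass-grade sand: 54.66 kg
  magnesia: 30.26 kg
  gibbsite: 68.09 kg
  Na-feldspar: 291.2 kg
Total batch = 594.2 kg; LOI loss = 94.23 kg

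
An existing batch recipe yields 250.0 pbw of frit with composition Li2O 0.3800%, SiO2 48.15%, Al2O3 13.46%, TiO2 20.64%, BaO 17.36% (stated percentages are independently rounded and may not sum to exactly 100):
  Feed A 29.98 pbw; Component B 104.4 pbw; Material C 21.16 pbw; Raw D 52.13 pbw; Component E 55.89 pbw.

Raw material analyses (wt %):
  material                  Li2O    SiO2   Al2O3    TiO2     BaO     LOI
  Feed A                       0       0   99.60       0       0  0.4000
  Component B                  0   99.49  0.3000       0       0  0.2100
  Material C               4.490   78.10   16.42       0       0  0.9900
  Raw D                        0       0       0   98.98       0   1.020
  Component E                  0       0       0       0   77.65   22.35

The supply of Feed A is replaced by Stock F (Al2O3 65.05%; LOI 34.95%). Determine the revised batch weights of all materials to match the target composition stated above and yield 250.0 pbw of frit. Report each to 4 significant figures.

Revised batch per 250.0 pbw frit:
  Stock F: 45.91 pbw
  Component B: 104.4 pbw
  Material C: 21.16 pbw
  Raw D: 52.13 pbw
  Component E: 55.89 pbw
Total batch = 279.5 pbw; LOI loss = 29.50 pbw

Each numeric step runs at full precision in all steps. Intermediates are shown rounded to 4 significant figures at each printed step. Exactly one rounding is applied to every reported result; all derived quantities, which include ignition loss, the totals, net glass mass, five oxide percentages, the yield, are rebuilt at exact precision, as written in question or answer, from the weighed amounts for 250.0 pbw of glass.
Oxide-by-oxide targets in 250.0 pbw frit:
  Li2O: 0.3800% × 250.0 = 0.9500 pbw
  SiO2: 48.15% × 250.0 = 120.4 pbw
  Al2O3: 13.46% × 250.0 = 33.65 pbw
  TiO2: 20.64% × 250.0 = 51.60 pbw
  BaO: 17.36% × 250.0 = 43.40 pbw
Balance tally, oxide-wise, given the weights on record, under the basis named above (sums match the target masses up to rounding of the answer):
  Li2O: 21.16·0.04490 = 0.9501 pbw (target 0.9500 pbw)
  SiO2: 104.4·0.9949 + 21.16·0.7810 = 120.4 pbw (target 120.4 pbw)
  Al2O3: 45.91·0.6505 + 104.4·0.003000 + 21.16·0.1642 = 33.65 pbw (target 33.65 pbw)
  TiO2: 52.13·0.9898 = 51.60 pbw (target 51.60 pbw)
  BaO: 55.89·0.7765 = 43.40 pbw (target 43.40 pbw)
Glass-mass closure: total batch − LOI = 250.0 pbw (the Σ of target masses is 250.0 pbw; stated basis 250.0 pbw — any gap is answer rounding).
Batch grand total — Σ batch = 279.5 pbw; the LOI term Σ batch·LOI equals 29.50 pbw; yield, glass over the total, = 89.45%.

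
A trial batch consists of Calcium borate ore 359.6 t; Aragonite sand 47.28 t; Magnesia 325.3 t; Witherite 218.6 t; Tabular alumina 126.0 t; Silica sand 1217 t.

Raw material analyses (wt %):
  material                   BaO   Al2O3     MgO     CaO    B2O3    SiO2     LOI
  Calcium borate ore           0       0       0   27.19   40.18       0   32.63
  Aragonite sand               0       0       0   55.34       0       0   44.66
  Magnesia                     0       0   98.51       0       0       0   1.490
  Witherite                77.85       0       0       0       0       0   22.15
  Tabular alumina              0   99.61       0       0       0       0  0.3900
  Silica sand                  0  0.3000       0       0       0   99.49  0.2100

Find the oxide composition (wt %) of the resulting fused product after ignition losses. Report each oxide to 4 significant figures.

The working math holds full float precision end to end; in-progress results are printed rounded off to 4 significant figures alongside each step — exactly one rounding lands on each reported value — the derived quantities are recomputed in full float precision (LOI, the totals, the yield, six oxide percentages, glass mass) starting from the weights for 2099 t of glass precisely as stated by the question or the answer.
Oxide-by-oxide delivered mass:
  BaO: 218.6·0.7785 = 170.2 t
  Al2O3: 126.0·0.9961 + 1217·0.003000 = 129.2 t
  MgO: 325.3·0.9851 = 320.5 t
  CaO: 359.6·0.2719 + 47.28·0.5534 = 123.9 t
  B2O3: 359.6·0.4018 = 144.5 t
  SiO2: 1217·0.9949 = 1211 t
LOI: 359.6·0.3263 + 47.28·0.4466 + 325.3·0.01490 + 218.6·0.2215 + 126.0·0.003900 + 1217·0.002100 = 194.8 t
Glass mass = batch − LOI = 2294 − 194.8 = 2099 t (equal to the oxide-mass sum)
percent by weight: oxide/glass ×100

Glass mass = 2099 t (batch 2294 − LOI 194.8).
Composition: BaO 8.108%, Al2O3 6.153%, MgO 15.27%, CaO 5.905%, B2O3 6.884%, SiO2 57.68%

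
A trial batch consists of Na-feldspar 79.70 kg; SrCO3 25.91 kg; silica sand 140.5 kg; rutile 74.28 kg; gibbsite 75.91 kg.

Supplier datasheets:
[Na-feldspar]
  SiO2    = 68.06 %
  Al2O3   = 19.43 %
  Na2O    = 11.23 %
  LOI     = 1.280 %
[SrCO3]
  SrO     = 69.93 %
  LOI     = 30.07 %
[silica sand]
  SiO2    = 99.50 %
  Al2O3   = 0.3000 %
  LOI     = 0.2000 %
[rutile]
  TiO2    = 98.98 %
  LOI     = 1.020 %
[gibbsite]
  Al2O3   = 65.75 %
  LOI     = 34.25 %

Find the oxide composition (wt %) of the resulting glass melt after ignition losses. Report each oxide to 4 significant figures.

The whole derivation holds full precision all the way through; working values are printed, rounded to four significant figures, in the working — a single rounding yields every reported result; derived quantities are recomputed from the batch weights per 360.5 kg of glass at exact precision (yield, glass mass, LOI, the totals, the five compositions), as written in the problem or the answer.
Oxide masses out of the charge:
  TiO2: 74.28·0.9898 = 73.52 kg
  SiO2: 79.70·0.6806 + 140.5·0.9950 = 194.0 kg
  Al2O3: 79.70·0.1943 + 140.5·0.003000 + 75.91·0.6575 = 65.82 kg
  Na2O: 79.70·0.1123 = 8.950 kg
  SrO: 25.91·0.6993 = 18.12 kg
LOI: 79.70·0.01280 + 25.91·0.3007 + 140.5·0.002000 + 74.28·0.01020 + 75.91·0.3425 = 35.85 kg
Glass = total batch minus LOI = 396.3 − 35.85 = 360.5 kg (matching Σ of the oxides)
wt % = 100 × oxide mass / glass mass

Glass mass = 360.5 kg (batch 396.3 − LOI 35.85).
Composition: TiO2 20.40%, SiO2 53.83%, Al2O3 18.26%, Na2O 2.483%, SrO 5.027%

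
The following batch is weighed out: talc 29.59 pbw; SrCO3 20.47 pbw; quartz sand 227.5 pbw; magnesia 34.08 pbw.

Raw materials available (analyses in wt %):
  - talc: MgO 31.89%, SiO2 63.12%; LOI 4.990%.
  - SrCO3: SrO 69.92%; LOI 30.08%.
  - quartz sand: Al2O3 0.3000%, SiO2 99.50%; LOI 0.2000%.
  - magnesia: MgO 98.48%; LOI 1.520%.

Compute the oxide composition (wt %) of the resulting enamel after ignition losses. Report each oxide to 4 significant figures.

Glass mass = 303.0 pbw (batch 311.6 − LOI 8.607).
Composition: MgO 14.19%, SrO 4.723%, Al2O3 0.2252%, SiO2 80.86%

Every computation keeps full precision at every stage; the intermediate values are displayed rounded off to 4 significant digits on the page — each reported value undergoes a single rounding; derived quantities, which include the yield, net glass mass, four oxide percentages, totals, LOI, are computed at full precision, exactly as printed in question or answer, starting from the weights for 303.0 pbw of glass.
Delivered oxide masses:
  MgO: 29.59·0.3189 + 34.08·0.9848 = 43.00 pbw
  SrO: 20.47·0.6992 = 14.31 pbw
  Al2O3: 227.5·0.003000 = 0.6825 pbw
  SiO2: 29.59·0.6312 + 227.5·0.9950 = 245.0 pbw
LOI: 29.59·0.04990 + 20.47·0.3008 + 227.5·0.002000 + 34.08·0.01520 = 8.607 pbw
Glass = total batch minus LOI = 311.6 − 8.607 = 303.0 pbw (matching Σ of the oxides)
percent by weight: oxide/glass ×100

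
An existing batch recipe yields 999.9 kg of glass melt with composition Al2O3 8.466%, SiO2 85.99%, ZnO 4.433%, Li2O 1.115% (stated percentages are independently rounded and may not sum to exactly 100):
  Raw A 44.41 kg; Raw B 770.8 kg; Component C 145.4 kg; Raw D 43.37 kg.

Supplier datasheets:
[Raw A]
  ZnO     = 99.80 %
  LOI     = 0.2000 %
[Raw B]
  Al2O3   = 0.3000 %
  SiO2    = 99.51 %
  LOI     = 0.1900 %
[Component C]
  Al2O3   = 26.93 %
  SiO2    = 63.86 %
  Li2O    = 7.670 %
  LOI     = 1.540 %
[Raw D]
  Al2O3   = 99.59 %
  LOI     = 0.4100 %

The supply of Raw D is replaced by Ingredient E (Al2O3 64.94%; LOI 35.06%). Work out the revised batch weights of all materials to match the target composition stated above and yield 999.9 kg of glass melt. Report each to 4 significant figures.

All arithmetic keeps full float precision all the way through — working values appear, rounded to four significant digits, on the page. Every reported result takes just one rounding; the derived quantities (the four compositions, the yield, net glass mass, the totals, ignition loss) are computed at full float precision using the weight values per 999.9 kg of glass precisely as stated by the problem or answer text.
Target masses of each oxide per 999.9 kg glass melt:
  Al2O3: 8.466% × 999.9 = 84.65 kg
  SiO2: 85.99% × 999.9 = 859.8 kg
  ZnO: 4.433% × 999.9 = 44.33 kg
  Li2O: 1.115% × 999.9 = 11.15 kg
Checking each oxide sum on the weights just shown, under the basis named above (sum by sum, the targets are met once rounding is allowed for):
  Al2O3: 770.8·0.003000 + 145.4·0.2693 + 66.51·0.6494 = 84.66 kg (target 84.65 kg)
  SiO2: 770.8·0.9951 + 145.4·0.6386 = 859.9 kg (target 859.8 kg)
  ZnO: 44.41·0.9980 = 44.32 kg (target 44.33 kg)
  Li2O: 145.4·0.07670 = 11.15 kg (target 11.15 kg)
Glass-mass closure: net batch after ignition = 1000 kg (summing oxide targets gives 999.9 kg; against the stated basis, 999.9 kg — deltas are rounding alone).
Batch grand total — Σ batch = 1027 kg; loss to ignition Σ batch·LOI = 27.11 kg; yield: glass divided by total = 97.36%.

Revised batch per 999.9 kg glass melt:
  Raw A: 44.41 kg
  Raw B: 770.8 kg
  Component C: 145.4 kg
  Ingredient E: 66.51 kg
Total batch = 1027 kg; LOI loss = 27.11 kg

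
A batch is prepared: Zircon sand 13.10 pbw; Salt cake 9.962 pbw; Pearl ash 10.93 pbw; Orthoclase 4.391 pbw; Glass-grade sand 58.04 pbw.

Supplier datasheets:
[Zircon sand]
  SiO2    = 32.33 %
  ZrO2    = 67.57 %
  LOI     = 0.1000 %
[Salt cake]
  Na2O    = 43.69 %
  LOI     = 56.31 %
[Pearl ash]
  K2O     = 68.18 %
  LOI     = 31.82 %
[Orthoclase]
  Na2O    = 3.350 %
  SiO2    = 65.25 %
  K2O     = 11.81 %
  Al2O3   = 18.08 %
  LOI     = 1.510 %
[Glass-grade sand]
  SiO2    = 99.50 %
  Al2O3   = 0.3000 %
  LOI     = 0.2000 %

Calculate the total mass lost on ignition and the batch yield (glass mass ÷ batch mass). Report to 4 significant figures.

All internal work holds exact precision through every step. Mid-chain values appear rounded to four significant figures; every reported value takes just one rounding; all derived quantities, including the five compositions, totals, net glass mass, ignition loss, the yield, are rebuilt starting from the weights per 87.14 pbw of glass in exact precision as written in the problem or answer text.
Ignition loss by material:
  Zircon sand: 13.10 × 0.001000 = 0.01310 pbw
  Salt cake: 9.962 × 0.5631 = 5.610 pbw
  Pearl ash: 10.93 × 0.3182 = 3.478 pbw
  Orthoclase: 4.391 × 0.01510 = 0.06630 pbw
  Glass-grade sand: 58.04 × 0.002000 = 0.1161 pbw
Total LOI = 9.283 pbw
Glass = batch − LOI = 96.42 − 9.283 = 87.14 pbw

LOI loss = 9.283 pbw; glass = 87.14 pbw; yield = 90.37%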